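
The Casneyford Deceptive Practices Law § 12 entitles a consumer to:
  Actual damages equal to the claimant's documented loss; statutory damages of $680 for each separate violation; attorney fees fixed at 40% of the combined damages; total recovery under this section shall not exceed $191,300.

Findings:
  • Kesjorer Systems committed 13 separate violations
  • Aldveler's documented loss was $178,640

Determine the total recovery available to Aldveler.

Statutory damages: 13 × $680 = $8,840
Combined damages: $178,640 + $8,840 = $187,480
Attorney fees: 40% of $187,480 = $74,992
Total before cap: $187,480 + $74,992 = $262,472
Cap at $191,300: $262,472 exceeds the cap → $191,300

Total recovery: $191,300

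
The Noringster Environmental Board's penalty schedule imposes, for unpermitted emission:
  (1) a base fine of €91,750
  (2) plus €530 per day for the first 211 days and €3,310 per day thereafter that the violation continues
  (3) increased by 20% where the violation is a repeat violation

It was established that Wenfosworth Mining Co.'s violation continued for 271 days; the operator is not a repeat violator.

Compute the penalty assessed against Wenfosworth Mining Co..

Civil penalty: €402,180

First 211 days: 211 × €530 = €111,830
Remaining days: (271 − 211) × €3,310 = €198,600
Per-day component: €111,830 + €198,600 = €310,430
Base plus per-day: €91,750 + €310,430 = €402,180
The operator is not a repeat violator: no 20% increase.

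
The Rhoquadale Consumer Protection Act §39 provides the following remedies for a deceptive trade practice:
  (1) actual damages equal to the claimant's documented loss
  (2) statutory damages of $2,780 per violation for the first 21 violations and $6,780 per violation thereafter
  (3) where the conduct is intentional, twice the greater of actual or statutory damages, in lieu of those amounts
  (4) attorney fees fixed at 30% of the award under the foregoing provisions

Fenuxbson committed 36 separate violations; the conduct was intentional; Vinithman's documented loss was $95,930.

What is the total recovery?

First 21 violations: 21 × $2,780 = $58,380
Remaining violations: (36 − 21) × $6,780 = $101,700
Statutory damages: $58,380 + $101,700 = $160,080
Greater of actual damages ($95,930) or statutory damages ($160,080): $160,080
Doubled: 2 × $160,080 = $320,160
Attorney fees: 30% of $320,160 = $96,048
Total recovery: $320,160 + $96,048 = $416,208

$416,208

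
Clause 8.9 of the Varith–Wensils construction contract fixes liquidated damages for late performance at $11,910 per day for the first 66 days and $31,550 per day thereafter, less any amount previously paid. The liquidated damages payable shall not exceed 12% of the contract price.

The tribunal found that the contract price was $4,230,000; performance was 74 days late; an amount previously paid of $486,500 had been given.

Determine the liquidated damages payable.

First 66 days: 66 × $11,910 = $786,060
Remaining days: (74 − 66) × $31,550 = $252,400
Accrued per-day damages: $786,060 + $252,400 = $1,038,460
Less amount previously paid: $1,038,460 − $486,500 = $551,960
Cap: 12% of $4,230,000 = $507,600
Cap at $507,600: $551,960 exceeds the cap → $507,600

Liquidated damages: $507,600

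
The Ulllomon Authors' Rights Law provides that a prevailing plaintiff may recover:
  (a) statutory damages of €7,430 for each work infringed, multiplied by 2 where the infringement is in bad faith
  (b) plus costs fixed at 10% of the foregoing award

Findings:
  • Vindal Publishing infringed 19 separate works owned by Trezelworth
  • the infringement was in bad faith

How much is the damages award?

Award: €310,574

Statutory damages: 19 × €7,430 = €141,170
Doubled: 2 × €141,170 = €282,340
Costs: 10% of €282,340 = €28,234
Award plus costs: €282,340 + €28,234 = €310,574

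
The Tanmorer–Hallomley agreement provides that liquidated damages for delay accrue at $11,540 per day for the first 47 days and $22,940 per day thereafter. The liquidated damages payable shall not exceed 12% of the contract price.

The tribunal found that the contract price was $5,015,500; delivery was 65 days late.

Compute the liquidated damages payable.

First 47 days: 47 × $11,540 = $542,380
Remaining days: (65 − 47) × $22,940 = $412,920
Accrued per-day damages: $542,380 + $412,920 = $955,300
Cap: 12% of $5,015,500 = $601,860
Cap at $601,860: $955,300 exceeds the cap → $601,860

$601,860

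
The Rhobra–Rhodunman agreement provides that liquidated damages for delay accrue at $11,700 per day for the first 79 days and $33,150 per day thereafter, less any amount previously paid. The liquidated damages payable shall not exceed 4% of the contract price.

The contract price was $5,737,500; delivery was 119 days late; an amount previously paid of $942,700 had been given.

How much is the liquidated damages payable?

First 79 days: 79 × $11,700 = $924,300
Remaining days: (119 − 79) × $33,150 = $1,326,000
Accrued per-day damages: $924,300 + $1,326,000 = $2,250,300
Less amount previously paid: $2,250,300 − $942,700 = $1,307,600
Cap: 4% of $5,737,500 = $229,500
Cap at $229,500: $1,307,600 exceeds the cap → $229,500

$229,500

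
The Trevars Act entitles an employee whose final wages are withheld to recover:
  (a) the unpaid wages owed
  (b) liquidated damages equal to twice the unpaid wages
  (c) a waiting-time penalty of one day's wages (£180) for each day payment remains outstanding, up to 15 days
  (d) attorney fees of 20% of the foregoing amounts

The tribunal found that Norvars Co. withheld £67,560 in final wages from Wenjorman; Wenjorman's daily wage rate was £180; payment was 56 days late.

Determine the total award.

Doubled: 2 × £67,560 = £135,120
Penalty days: min(56, 15) = 15
Waiting-time penalty: 15 × £180 = £2,700
Subtotal: £67,560 + £135,120 + £2,700 = £205,380
Attorney fees: 20% of £205,380 = £41,076
Total award: £205,380 + £41,076 = £246,456

£246,456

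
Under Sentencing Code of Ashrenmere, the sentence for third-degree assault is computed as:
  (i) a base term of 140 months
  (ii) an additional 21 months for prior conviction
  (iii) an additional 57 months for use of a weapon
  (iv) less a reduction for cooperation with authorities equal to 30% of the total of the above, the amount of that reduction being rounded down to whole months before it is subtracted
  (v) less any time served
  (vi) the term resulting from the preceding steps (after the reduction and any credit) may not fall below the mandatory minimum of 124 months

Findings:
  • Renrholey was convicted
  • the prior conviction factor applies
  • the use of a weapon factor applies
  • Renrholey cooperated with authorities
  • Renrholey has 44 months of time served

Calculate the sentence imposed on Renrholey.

124 months

Prior conviction enhancement: +21 months
Use of a weapon enhancement: +57 months
Adjusted term: 140 months + 21 months + 57 months = 218 months
Cooperation with authorities reduction: 30% of 218 months = 65 months (rounded down)
After reduction: 218 − 65 = 153 months
Less time served: 153 months − 44 months = 109 months
Minimum 124 months: 109 months is below the minimum → 124 months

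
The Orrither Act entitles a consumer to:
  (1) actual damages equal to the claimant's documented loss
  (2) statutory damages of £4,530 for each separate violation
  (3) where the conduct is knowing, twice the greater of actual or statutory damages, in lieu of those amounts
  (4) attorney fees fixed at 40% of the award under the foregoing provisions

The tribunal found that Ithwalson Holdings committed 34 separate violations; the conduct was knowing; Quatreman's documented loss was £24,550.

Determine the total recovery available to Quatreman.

Statutory damages: 34 × £4,530 = £154,020
Greater of actual damages (£24,550) or statutory damages (£154,020): £154,020
Doubled: 2 × £154,020 = £308,040
Attorney fees: 40% of £308,040 = £123,216
Total recovery: £308,040 + £123,216 = £431,256

Total recovery: £431,256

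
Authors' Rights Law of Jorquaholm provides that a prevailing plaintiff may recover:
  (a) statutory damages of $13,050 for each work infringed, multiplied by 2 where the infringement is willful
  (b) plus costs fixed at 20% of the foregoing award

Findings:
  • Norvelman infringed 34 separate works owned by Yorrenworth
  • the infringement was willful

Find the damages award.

$1,064,880

Statutory damages: 34 × $13,050 = $443,700
Doubled: 2 × $443,700 = $887,400
Costs: 20% of $887,400 = $177,480
Award plus costs: $887,400 + $177,480 = $1,064,880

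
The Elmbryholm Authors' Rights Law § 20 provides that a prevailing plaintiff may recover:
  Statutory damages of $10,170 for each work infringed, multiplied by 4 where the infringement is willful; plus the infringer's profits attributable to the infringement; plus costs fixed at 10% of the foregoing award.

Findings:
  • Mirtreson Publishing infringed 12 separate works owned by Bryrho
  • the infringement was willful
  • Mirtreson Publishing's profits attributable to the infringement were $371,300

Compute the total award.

$945,406

Statutory damages: 12 × $10,170 = $122,040
Multiplied by 4: 4 × $122,040 = $488,160
Combined award: $488,160 + $371,300 = $859,460
Costs: 10% of $859,460 = $85,946
Award plus costs: $859,460 + $85,946 = $945,406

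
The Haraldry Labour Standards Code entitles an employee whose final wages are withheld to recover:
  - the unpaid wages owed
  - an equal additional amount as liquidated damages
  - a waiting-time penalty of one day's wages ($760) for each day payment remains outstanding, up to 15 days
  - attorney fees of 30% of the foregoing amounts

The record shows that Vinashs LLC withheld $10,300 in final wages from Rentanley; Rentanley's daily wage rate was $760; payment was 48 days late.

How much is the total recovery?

Liquidated damages (equal amount): $10,300
Penalty days: min(48, 15) = 15
Waiting-time penalty: 15 × $760 = $11,400
Subtotal: $10,300 + $10,300 + $11,400 = $32,000
Attorney fees: 30% of $32,000 = $9,600
Total award: $32,000 + $9,600 = $41,600

$41,600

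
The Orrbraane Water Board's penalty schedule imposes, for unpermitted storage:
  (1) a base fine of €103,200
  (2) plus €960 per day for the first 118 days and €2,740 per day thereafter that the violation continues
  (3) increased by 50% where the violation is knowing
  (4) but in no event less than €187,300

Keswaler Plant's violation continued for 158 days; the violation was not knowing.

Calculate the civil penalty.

Civil penalty: €326,080

First 118 days: 118 × €960 = €113,280
Remaining days: (158 − 118) × €2,740 = €109,600
Per-day component: €113,280 + €109,600 = €222,880
Base plus per-day: €103,200 + €222,880 = €326,080
The violation was not knowing: no 50% increase.
Minimum €187,300: €326,080 meets the minimum, no increase.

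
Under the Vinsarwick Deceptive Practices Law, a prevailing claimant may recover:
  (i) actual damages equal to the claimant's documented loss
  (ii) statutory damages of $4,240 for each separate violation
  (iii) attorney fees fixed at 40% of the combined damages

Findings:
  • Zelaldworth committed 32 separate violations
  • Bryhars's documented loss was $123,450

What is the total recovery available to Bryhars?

$362,782

Statutory damages: 32 × $4,240 = $135,680
Combined damages: $123,450 + $135,680 = $259,130
Attorney fees: 40% of $259,130 = $103,652
Total recovery: $259,130 + $103,652 = $362,782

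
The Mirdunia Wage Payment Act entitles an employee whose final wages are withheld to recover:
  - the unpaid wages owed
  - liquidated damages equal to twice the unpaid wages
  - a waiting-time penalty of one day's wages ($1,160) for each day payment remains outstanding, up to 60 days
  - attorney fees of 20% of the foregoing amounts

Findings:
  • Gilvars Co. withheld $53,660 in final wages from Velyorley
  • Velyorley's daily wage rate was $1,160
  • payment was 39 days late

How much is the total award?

Doubled: 2 × $53,660 = $107,320
Penalty days: min(39, 60) = 39
Waiting-time penalty: 39 × $1,160 = $45,240
Subtotal: $53,660 + $107,320 + $45,240 = $206,220
Attorney fees: 20% of $206,220 = $41,244
Total award: $206,220 + $41,244 = $247,464

$247,464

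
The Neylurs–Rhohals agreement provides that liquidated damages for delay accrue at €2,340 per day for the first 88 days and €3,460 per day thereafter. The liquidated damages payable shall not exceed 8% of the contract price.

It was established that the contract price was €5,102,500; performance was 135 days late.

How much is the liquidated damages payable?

€368,540

First 88 days: 88 × €2,340 = €205,920
Remaining days: (135 − 88) × €3,460 = €162,620
Accrued per-day damages: €205,920 + €162,620 = €368,540
Cap: 8% of €5,102,500 = €408,200
Cap at €408,200: €368,540 is within the cap, no reduction.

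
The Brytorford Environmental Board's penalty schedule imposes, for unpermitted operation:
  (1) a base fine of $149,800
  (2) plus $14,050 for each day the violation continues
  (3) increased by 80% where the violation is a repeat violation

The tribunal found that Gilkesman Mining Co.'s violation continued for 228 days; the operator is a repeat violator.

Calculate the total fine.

Per-day component: 228 × $14,050 = $3,203,400
Base plus per-day: $149,800 + $3,203,400 = $3,353,200
Enhancement: 80% of $3,353,200 = $2,682,560
Enhanced fine: $3,353,200 + $2,682,560 = $6,035,760

$6,035,760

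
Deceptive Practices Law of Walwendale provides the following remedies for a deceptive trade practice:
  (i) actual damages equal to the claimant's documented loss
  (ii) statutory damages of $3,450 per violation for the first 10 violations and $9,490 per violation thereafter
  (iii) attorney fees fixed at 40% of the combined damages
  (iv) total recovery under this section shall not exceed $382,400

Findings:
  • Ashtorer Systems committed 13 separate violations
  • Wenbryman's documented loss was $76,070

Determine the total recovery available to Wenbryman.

First 10 violations: 10 × $3,450 = $34,500
Remaining violations: (13 − 10) × $9,490 = $28,470
Statutory damages: $34,500 + $28,470 = $62,970
Combined damages: $76,070 + $62,970 = $139,040
Attorney fees: 40% of $139,040 = $55,616
Total before cap: $139,040 + $55,616 = $194,656
Cap at $382,400: $194,656 is within the cap, no reduction.

$194,656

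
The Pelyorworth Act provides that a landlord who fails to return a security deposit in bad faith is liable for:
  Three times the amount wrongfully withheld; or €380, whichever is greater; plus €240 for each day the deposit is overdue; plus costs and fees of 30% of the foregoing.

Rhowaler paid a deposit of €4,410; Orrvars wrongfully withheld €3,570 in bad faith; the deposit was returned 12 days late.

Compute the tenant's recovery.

Trebled: 3 × €3,570 = €10,710
Minimum €380: €10,710 meets the minimum, no increase.
Late-return penalty: 12 × €240 = €2,880
Damages plus late penalty: €10,710 + €2,880 = €13,590
Costs and fees: 30% of €13,590 = €4,077
Total recovery: €13,590 + €4,077 = €17,667

€17,667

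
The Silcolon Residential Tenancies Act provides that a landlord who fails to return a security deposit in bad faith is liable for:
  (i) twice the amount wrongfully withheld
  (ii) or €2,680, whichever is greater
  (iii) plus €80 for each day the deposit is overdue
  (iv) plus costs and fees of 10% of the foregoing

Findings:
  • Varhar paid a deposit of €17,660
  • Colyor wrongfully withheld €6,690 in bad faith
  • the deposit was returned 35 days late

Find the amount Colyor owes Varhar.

Recovery: €17,798

Doubled: 2 × €6,690 = €13,380
Minimum €2,680: €13,380 meets the minimum, no increase.
Late-return penalty: 35 × €80 = €2,800
Damages plus late penalty: €13,380 + €2,800 = €16,180
Costs and fees: 10% of €16,180 = €1,618
Total recovery: €16,180 + €1,618 = €17,798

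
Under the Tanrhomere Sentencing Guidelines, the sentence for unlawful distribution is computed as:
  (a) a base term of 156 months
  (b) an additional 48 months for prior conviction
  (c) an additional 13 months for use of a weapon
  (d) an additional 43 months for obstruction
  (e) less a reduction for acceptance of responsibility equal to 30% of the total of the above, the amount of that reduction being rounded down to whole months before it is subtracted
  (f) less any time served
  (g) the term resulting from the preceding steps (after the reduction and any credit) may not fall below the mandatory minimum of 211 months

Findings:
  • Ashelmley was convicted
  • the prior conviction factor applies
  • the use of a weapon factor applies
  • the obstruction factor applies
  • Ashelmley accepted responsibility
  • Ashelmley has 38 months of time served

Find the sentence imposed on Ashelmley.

Prior conviction enhancement: +48 months
Use of a weapon enhancement: +13 months
Obstruction enhancement: +43 months
Adjusted term: 156 months + 48 months + 13 months + 43 months = 260 months
Acceptance of responsibility reduction: 30% of 260 months = 78 months (rounded down)
After reduction: 260 − 78 = 182 months
Less time served: 182 months − 38 months = 144 months
Minimum 211 months: 144 months is below the minimum → 211 months

211 months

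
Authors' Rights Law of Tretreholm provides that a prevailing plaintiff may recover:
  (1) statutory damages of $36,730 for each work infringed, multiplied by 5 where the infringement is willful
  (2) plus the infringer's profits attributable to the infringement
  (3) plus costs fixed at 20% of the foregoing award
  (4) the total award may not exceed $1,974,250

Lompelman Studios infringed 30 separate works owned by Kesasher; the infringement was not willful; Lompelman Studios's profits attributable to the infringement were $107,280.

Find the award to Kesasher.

Statutory damages: 30 × $36,730 = $1,101,900
Infringement not willful: no ×5 enhancement.
Combined award: $1,101,900 + $107,280 = $1,209,180
Costs: 20% of $1,209,180 = $241,836
Award plus costs: $1,209,180 + $241,836 = $1,451,016
Cap at $1,974,250: $1,451,016 is within the cap, no reduction.

$1,451,016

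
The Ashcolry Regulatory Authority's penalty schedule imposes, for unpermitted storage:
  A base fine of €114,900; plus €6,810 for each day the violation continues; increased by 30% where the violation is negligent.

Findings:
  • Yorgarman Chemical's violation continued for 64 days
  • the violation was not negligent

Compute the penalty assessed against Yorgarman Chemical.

Per-day component: 64 × €6,810 = €435,840
Base plus per-day: €114,900 + €435,840 = €550,740
The violation was not negligent: no 30% increase.

Civil penalty: €550,740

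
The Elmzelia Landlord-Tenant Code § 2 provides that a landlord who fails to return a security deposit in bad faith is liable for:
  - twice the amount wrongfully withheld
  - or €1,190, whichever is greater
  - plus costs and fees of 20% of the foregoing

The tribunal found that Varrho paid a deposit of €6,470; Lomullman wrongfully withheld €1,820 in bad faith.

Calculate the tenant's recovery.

Recovery: €4,368

Doubled: 2 × €1,820 = €3,640
Minimum €1,190: €3,640 meets the minimum, no increase.
Costs and fees: 20% of €3,640 = €728
Total recovery: €3,640 + €728 = €4,368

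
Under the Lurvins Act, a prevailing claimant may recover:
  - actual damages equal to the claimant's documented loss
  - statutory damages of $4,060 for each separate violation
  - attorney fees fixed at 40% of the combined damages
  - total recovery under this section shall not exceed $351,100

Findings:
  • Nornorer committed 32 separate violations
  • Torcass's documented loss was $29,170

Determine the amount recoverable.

$222,726

Statutory damages: 32 × $4,060 = $129,920
Combined damages: $29,170 + $129,920 = $159,090
Attorney fees: 40% of $159,090 = $63,636
Total before cap: $159,090 + $63,636 = $222,726
Cap at $351,100: $222,726 is within the cap, no reduction.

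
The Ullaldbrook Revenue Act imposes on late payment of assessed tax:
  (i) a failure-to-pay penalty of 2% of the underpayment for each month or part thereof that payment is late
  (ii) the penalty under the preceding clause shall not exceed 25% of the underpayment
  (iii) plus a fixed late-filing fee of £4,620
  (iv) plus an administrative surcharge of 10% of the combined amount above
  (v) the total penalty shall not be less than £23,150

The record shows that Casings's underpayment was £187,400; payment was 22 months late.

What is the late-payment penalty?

Accrued rate: 2% × 22 = 44%, capped at 25% → 25%
Failure-to-pay penalty: 25% of £187,400 = £46,850
Penalty before surcharge: £46,850 + £4,620 = £51,470
Administrative surcharge: 10% of £51,470 = £5,147
Total penalty: £51,470 + £5,147 = £56,617
Minimum £23,150: £56,617 meets the minimum, no increase.

£56,617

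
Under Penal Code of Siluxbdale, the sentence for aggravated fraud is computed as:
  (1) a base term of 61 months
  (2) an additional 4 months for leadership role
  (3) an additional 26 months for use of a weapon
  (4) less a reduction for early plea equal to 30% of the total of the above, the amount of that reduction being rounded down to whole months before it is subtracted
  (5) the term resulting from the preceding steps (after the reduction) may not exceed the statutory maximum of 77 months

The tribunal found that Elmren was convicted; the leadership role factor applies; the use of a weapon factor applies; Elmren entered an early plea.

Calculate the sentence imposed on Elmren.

Sentence: 64 months

Leadership role enhancement: +4 months
Use of a weapon enhancement: +26 months
Adjusted term: 61 months + 4 months + 26 months = 91 months
Early plea reduction: 30% of 91 months = 27 months (rounded down)
After reduction: 91 − 27 = 64 months
Cap at 77 months: 64 months is within the cap, no reduction.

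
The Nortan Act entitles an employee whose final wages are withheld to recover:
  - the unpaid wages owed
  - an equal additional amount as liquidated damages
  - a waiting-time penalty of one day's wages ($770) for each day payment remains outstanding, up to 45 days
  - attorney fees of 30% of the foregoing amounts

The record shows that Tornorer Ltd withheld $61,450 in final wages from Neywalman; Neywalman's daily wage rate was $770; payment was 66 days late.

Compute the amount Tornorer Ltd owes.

$204,815

Liquidated damages (equal amount): $61,450
Penalty days: min(66, 45) = 45
Waiting-time penalty: 45 × $770 = $34,650
Subtotal: $61,450 + $61,450 + $34,650 = $157,550
Attorney fees: 30% of $157,550 = $47,265
Total award: $157,550 + $47,265 = $204,815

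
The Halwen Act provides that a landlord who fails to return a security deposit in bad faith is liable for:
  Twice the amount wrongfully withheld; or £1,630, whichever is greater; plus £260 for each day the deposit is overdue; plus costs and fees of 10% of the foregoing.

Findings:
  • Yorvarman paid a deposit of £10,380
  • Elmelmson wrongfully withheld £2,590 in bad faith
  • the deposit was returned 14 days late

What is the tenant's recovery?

£9,702

Doubled: 2 × £2,590 = £5,180
Minimum £1,630: £5,180 meets the minimum, no increase.
Late-return penalty: 14 × £260 = £3,640
Damages plus late penalty: £5,180 + £3,640 = £8,820
Costs and fees: 10% of £8,820 = £882
Total recovery: £8,820 + £882 = £9,702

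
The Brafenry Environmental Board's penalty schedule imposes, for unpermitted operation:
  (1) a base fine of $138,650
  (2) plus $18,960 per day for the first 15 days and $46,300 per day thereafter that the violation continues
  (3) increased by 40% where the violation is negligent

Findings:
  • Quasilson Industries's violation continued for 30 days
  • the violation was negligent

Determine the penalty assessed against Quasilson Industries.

$1,564,570

First 15 days: 15 × $18,960 = $284,400
Remaining days: (30 − 15) × $46,300 = $694,500
Per-day component: $284,400 + $694,500 = $978,900
Base plus per-day: $138,650 + $978,900 = $1,117,550
Enhancement: 40% of $1,117,550 = $447,020
Enhanced fine: $1,117,550 + $447,020 = $1,564,570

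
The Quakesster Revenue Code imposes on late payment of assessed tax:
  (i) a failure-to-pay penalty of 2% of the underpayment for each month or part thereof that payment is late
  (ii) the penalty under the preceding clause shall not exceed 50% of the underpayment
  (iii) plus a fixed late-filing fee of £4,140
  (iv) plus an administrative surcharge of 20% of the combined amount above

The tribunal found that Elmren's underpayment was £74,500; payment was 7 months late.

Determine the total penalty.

£17,484

Accrued rate: 2% × 7 = 14%, capped at 50% → 14%
Failure-to-pay penalty: 14% of £74,500 = £10,430
Penalty before surcharge: £10,430 + £4,140 = £14,570
Administrative surcharge: 20% of £14,570 = £2,914
Total penalty: £14,570 + £2,914 = £17,484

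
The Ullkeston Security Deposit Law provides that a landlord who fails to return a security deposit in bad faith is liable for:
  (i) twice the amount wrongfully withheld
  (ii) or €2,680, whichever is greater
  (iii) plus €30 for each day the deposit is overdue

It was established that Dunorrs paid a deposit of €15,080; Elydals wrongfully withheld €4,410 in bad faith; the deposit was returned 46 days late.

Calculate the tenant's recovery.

Doubled: 2 × €4,410 = €8,820
Minimum €2,680: €8,820 meets the minimum, no increase.
Late-return penalty: 46 × €30 = €1,380
Damages plus late penalty: €8,820 + €1,380 = €10,200

€10,200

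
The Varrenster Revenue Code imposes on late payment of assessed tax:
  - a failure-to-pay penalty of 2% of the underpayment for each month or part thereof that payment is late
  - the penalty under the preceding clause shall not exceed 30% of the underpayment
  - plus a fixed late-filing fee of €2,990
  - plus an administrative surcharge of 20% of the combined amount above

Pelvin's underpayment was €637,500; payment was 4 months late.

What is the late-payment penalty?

Accrued rate: 2% × 4 = 8%, capped at 30% → 8%
Failure-to-pay penalty: 8% of €637,500 = €51,000
Penalty before surcharge: €51,000 + €2,990 = €53,990
Administrative surcharge: 20% of €53,990 = €10,798
Total penalty: €53,990 + €10,798 = €64,788

€64,788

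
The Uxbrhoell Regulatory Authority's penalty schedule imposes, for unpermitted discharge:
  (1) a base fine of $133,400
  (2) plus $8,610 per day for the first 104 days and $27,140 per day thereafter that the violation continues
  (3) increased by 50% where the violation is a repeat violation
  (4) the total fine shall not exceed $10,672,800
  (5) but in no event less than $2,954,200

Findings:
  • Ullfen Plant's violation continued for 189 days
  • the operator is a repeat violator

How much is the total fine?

Civil penalty: $5,003,610

First 104 days: 104 × $8,610 = $895,440
Remaining days: (189 − 104) × $27,140 = $2,306,900
Per-day component: $895,440 + $2,306,900 = $3,202,340
Base plus per-day: $133,400 + $3,202,340 = $3,335,740
Enhancement: 50% of $3,335,740 = $1,667,870
Enhanced fine: $3,335,740 + $1,667,870 = $5,003,610
Cap at $10,672,800: $5,003,610 is within the cap, no reduction.
Minimum $2,954,200: $5,003,610 meets the minimum, no increase.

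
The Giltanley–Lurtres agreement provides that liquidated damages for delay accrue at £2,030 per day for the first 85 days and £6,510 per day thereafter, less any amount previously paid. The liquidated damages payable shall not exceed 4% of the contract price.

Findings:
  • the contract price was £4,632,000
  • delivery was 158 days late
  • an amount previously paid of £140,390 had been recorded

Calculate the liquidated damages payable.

£185,280

First 85 days: 85 × £2,030 = £172,550
Remaining days: (158 − 85) × £6,510 = £475,230
Accrued per-day damages: £172,550 + £475,230 = £647,780
Less amount previously paid: £647,780 − £140,390 = £507,390
Cap: 4% of £4,632,000 = £185,280
Cap at £185,280: £507,390 exceeds the cap → £185,280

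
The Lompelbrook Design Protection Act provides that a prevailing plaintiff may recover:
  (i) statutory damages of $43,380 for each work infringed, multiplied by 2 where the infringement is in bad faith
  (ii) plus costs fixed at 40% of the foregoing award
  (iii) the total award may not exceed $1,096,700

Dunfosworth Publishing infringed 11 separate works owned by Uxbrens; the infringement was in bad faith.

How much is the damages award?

Statutory damages: 11 × $43,380 = $477,180
Doubled: 2 × $477,180 = $954,360
Costs: 40% of $954,360 = $381,744
Award plus costs: $954,360 + $381,744 = $1,336,104
Cap at $1,096,700: $1,336,104 exceeds the cap → $1,096,700

$1,096,700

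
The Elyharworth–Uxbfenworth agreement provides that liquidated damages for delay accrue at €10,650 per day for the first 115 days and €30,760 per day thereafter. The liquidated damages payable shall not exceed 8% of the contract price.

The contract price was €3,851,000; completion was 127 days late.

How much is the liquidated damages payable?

€308,080

First 115 days: 115 × €10,650 = €1,224,750
Remaining days: (127 − 115) × €30,760 = €369,120
Accrued per-day damages: €1,224,750 + €369,120 = €1,593,870
Cap: 8% of €3,851,000 = €308,080
Cap at €308,080: €1,593,870 exceeds the cap → €308,080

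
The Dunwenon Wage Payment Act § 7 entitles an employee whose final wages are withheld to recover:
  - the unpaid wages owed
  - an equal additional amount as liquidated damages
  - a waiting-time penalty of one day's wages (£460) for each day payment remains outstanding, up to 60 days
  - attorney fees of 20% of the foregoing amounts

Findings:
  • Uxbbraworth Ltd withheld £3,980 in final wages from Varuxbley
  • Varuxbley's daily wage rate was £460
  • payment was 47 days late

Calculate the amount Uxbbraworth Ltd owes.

£35,496

Liquidated damages (equal amount): £3,980
Penalty days: min(47, 60) = 47
Waiting-time penalty: 47 × £460 = £21,620
Subtotal: £3,980 + £3,980 + £21,620 = £29,580
Attorney fees: 20% of £29,580 = £5,916
Total award: £29,580 + £5,916 = £35,496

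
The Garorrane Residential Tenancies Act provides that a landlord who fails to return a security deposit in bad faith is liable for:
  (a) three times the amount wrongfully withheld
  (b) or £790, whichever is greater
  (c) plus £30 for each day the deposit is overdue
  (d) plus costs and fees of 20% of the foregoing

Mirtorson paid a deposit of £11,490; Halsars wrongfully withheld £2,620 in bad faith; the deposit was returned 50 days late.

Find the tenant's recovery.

£11,232

Trebled: 3 × £2,620 = £7,860
Minimum £790: £7,860 meets the minimum, no increase.
Late-return penalty: 50 × £30 = £1,500
Damages plus late penalty: £7,860 + £1,500 = £9,360
Costs and fees: 20% of £9,360 = £1,872
Total recovery: £9,360 + £1,872 = £11,232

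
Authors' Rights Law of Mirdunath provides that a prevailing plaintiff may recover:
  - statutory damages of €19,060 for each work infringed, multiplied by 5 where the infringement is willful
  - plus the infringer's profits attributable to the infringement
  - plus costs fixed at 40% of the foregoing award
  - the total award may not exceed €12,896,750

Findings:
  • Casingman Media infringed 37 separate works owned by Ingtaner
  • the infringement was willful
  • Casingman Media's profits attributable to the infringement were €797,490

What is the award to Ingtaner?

Statutory damages: 37 × €19,060 = €705,220
Multiplied by 5: 5 × €705,220 = €3,526,100
Combined award: €3,526,100 + €797,490 = €4,323,590
Costs: 40% of €4,323,590 = €1,729,436
Award plus costs: €4,323,590 + €1,729,436 = €6,053,026
Cap at €12,896,750: €6,053,026 is within the cap, no reduction.

€6,053,026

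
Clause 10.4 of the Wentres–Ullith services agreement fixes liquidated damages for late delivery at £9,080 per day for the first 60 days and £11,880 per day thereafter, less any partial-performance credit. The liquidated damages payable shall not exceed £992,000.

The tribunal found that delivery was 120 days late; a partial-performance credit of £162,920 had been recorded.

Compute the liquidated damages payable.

£992,000

First 60 days: 60 × £9,080 = £544,800
Remaining days: (120 − 60) × £11,880 = £712,800
Accrued per-day damages: £544,800 + £712,800 = £1,257,600
Less partial-performance credit: £1,257,600 − £162,920 = £1,094,680
Cap at £992,000: £1,094,680 exceeds the cap → £992,000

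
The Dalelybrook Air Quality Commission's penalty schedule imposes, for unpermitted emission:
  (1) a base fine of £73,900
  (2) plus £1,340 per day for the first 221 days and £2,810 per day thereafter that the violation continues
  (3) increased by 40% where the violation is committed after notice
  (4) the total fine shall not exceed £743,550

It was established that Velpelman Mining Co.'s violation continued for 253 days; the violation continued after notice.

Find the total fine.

£643,944

First 221 days: 221 × £1,340 = £296,140
Remaining days: (253 − 221) × £2,810 = £89,920
Per-day component: £296,140 + £89,920 = £386,060
Base plus per-day: £73,900 + £386,060 = £459,960
Enhancement: 40% of £459,960 = £183,984
Enhanced fine: £459,960 + £183,984 = £643,944
Cap at £743,550: £643,944 is within the cap, no reduction.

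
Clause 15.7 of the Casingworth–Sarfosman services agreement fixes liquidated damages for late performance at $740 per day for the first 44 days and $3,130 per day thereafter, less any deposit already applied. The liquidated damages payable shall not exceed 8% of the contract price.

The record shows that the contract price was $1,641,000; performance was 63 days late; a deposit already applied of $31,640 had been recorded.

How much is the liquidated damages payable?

$60,390

First 44 days: 44 × $740 = $32,560
Remaining days: (63 − 44) × $3,130 = $59,470
Accrued per-day damages: $32,560 + $59,470 = $92,030
Less deposit already applied: $92,030 − $31,640 = $60,390
Cap: 8% of $1,641,000 = $131,280
Cap at $131,280: $60,390 is within the cap, no reduction.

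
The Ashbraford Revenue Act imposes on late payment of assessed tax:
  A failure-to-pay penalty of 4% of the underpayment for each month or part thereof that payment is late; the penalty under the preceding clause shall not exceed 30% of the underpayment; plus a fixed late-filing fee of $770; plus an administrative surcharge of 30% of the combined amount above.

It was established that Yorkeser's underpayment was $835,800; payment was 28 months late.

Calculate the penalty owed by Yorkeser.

$326,963

Accrued rate: 4% × 28 = 112%, capped at 30% → 30%
Failure-to-pay penalty: 30% of $835,800 = $250,740
Penalty before surcharge: $250,740 + $770 = $251,510
Administrative surcharge: 30% of $251,510 = $75,453
Total penalty: $251,510 + $75,453 = $326,963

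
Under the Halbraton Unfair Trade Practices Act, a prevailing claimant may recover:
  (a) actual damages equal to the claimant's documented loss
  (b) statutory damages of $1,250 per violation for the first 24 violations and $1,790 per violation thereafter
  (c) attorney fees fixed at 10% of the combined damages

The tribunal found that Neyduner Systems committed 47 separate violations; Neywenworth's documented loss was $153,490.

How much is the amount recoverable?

First 24 violations: 24 × $1,250 = $30,000
Remaining violations: (47 − 24) × $1,790 = $41,170
Statutory damages: $30,000 + $41,170 = $71,170
Combined damages: $153,490 + $71,170 = $224,660
Attorney fees: 10% of $224,660 = $22,466
Total recovery: $224,660 + $22,466 = $247,126

Total recovery: $247,126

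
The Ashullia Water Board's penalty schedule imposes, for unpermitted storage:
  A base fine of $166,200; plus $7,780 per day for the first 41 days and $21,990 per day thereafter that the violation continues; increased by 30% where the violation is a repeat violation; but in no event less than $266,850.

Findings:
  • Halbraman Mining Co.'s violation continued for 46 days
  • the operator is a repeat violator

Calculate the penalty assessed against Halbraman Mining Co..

$773,669

First 41 days: 41 × $7,780 = $318,980
Remaining days: (46 − 41) × $21,990 = $109,950
Per-day component: $318,980 + $109,950 = $428,930
Base plus per-day: $166,200 + $428,930 = $595,130
Enhancement: 30% of $595,130 = $178,539
Enhanced fine: $595,130 + $178,539 = $773,669
Minimum $266,850: $773,669 meets the minimum, no increase.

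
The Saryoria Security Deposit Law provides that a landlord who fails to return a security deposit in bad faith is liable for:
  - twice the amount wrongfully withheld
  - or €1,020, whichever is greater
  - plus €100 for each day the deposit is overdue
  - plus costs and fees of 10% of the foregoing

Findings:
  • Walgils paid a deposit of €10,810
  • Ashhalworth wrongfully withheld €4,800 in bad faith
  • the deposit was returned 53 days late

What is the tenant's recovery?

Doubled: 2 × €4,800 = €9,600
Minimum €1,020: €9,600 meets the minimum, no increase.
Late-return penalty: 53 × €100 = €5,300
Damages plus late penalty: €9,600 + €5,300 = €14,900
Costs and fees: 10% of €14,900 = €1,490
Total recovery: €14,900 + €1,490 = €16,390

Recovery: €16,390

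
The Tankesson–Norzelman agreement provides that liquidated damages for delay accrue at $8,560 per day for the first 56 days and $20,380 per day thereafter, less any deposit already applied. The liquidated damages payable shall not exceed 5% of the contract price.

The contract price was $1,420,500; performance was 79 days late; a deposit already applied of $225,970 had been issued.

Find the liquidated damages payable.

First 56 days: 56 × $8,560 = $479,360
Remaining days: (79 − 56) × $20,380 = $468,740
Accrued per-day damages: $479,360 + $468,740 = $948,100
Less deposit already applied: $948,100 − $225,970 = $722,130
Cap: 5% of $1,420,500 = $71,025
Cap at $71,025: $722,130 exceeds the cap → $71,025

$71,025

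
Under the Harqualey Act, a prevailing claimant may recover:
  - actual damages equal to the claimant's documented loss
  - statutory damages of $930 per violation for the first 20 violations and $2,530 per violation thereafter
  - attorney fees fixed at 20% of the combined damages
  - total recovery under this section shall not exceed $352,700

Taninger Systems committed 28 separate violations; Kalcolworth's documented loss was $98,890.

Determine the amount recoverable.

$165,276

First 20 violations: 20 × $930 = $18,600
Remaining violations: (28 − 20) × $2,530 = $20,240
Statutory damages: $18,600 + $20,240 = $38,840
Combined damages: $98,890 + $38,840 = $137,730
Attorney fees: 20% of $137,730 = $27,546
Total before cap: $137,730 + $27,546 = $165,276
Cap at $352,700: $165,276 is within the cap, no reduction.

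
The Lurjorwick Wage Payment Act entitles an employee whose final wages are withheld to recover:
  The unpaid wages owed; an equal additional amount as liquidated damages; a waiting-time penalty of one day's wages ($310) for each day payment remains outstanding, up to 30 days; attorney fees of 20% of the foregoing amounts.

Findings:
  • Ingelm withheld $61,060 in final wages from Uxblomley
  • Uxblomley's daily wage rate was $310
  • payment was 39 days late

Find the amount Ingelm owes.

Total award: $157,704

Liquidated damages (equal amount): $61,060
Penalty days: min(39, 30) = 30
Waiting-time penalty: 30 × $310 = $9,300
Subtotal: $61,060 + $61,060 + $9,300 = $131,420
Attorney fees: 20% of $131,420 = $26,284
Total award: $131,420 + $26,284 = $157,704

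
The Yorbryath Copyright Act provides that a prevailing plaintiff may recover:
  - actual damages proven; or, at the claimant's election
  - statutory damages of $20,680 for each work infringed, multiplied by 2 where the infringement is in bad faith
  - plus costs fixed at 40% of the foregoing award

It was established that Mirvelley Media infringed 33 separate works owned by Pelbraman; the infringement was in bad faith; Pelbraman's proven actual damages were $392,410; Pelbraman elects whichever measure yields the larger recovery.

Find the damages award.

$1,910,832

Statutory damages: 33 × $20,680 = $682,440
Doubled: 2 × $682,440 = $1,364,880
Greater of actual damages ($392,410) or enhanced statutory damages ($1,364,880): $1,364,880
Costs: 40% of $1,364,880 = $545,952
Award plus costs: $1,364,880 + $545,952 = $1,910,832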